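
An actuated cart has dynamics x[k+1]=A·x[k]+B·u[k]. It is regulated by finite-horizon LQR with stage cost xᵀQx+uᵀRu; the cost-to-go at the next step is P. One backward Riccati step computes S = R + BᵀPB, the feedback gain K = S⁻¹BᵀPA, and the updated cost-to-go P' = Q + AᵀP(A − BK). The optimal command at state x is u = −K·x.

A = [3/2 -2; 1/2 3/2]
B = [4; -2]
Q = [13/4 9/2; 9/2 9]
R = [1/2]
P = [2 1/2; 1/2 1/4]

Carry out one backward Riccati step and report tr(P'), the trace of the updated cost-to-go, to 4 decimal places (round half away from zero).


BᵀP = [7.0000 1.5000]
S = R + BᵀPB = [1/2] + [25.0000] = [25.5000]
BᵀPA = [11.2500 -11.7500]
K = S⁻¹·BᵀPA = [0.4412 -0.4608]
A−BK = [-0.2647 -0.1569; 1.3824 0.5784]
AᵀP(A−BK) = [0.3493 -0.0037; -0.0037 0.1483]
P' = Q + AᵀP(A−BK) = [3.5993 4.4963; 4.4963 9.1483]
tr(P') = 12.7475

12.7475


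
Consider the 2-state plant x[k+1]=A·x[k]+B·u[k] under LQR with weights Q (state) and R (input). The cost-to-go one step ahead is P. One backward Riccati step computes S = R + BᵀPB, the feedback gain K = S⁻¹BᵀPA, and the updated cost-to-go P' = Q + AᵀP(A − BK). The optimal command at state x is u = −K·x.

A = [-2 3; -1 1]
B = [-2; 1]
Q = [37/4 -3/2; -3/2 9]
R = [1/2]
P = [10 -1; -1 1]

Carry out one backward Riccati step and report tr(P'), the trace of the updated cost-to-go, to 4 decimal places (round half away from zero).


BᵀP = [-21.0000 3.0000]
S = R + BᵀPB = [1/2] + [45.0000] = [45.5000]
BᵀPA = [39.0000 -60.0000]
K = S⁻¹·BᵀPA = [0.8571 -1.3187]
A−BK = [-0.2857 0.3626; -1.8571 2.3187]
AᵀP(A−BK) = [3.5714 -4.5714; -4.5714 5.8791]
P' = Q + AᵀP(A−BK) = [12.8214 -6.0714; -6.0714 14.8791]
tr(P') = 27.7005

27.7005


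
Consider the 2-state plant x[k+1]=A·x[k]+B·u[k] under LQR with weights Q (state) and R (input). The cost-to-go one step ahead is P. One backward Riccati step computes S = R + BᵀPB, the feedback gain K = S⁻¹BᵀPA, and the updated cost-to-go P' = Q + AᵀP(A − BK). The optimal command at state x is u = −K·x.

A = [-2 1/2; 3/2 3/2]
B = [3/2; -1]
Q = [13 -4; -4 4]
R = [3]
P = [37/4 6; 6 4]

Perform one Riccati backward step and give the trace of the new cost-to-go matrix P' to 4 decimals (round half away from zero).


BᵀP = [7.8750 5.0000]
S = R + BᵀPB = [3] + [6.8125] = [9.8125]
BᵀPA = [-8.2500 11.4375]
K = S⁻¹·BᵀPA = [-0.8408 1.1656]
A−BK = [-0.7389 -1.2484; 0.6592 2.6656]
AᵀP(A−BK) = [3.0637 -4.1338; -4.1338 6.9809]
P' = Q + AᵀP(A−BK) = [16.0637 -8.1338; -8.1338 10.9809]
tr(P') = 27.0446

27.0446


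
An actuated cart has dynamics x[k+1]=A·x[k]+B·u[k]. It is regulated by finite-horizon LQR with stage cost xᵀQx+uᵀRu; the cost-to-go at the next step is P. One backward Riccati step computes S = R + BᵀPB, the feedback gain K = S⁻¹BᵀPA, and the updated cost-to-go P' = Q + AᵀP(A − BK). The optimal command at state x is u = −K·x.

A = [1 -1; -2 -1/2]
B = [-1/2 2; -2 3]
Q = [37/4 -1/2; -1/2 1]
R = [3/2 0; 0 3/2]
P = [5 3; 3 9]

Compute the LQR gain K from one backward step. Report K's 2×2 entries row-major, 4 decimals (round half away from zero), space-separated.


BᵀP = [-8.5000 -19.5000; 19.0000 33.0000]
S = R + BᵀPB = [3/2 0; 0 3/2] + [43.2500 -75.5000; -75.5000 137.0000] = [44.7500 -75.5000; -75.5000 138.5000]
BᵀPA = [30.5000 18.2500; -47.0000 -35.5000]
K = S⁻¹·BᵀPA = [1.3580 -0.3067; 0.4009 -0.4235]
A−BK = [0.8772 -0.3063; -0.4868 0.1571]
AᵀP(A−BK) = [6.4250 -2.0505; -2.0505 0.8127]
P' = Q + AᵀP(A−BK) = [15.6750 -2.5505; -2.5505 1.8127]
tr(P') = 17.4878

1.3580 -0.3067 0.4009 -0.4235


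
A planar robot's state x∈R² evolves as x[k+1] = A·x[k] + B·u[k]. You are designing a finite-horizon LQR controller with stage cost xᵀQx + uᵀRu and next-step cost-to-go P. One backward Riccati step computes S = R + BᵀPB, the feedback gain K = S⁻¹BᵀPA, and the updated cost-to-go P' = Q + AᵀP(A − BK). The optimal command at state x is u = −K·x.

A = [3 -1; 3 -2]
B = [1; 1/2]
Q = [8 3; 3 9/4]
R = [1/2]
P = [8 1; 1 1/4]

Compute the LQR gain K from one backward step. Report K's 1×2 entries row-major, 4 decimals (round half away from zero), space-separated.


BᵀP = [8.5000 1.1250]
S = R + BᵀPB = [1/2] + [9.0625] = [9.5625]
BᵀPA = [28.8750 -10.7500]
K = S⁻¹·BᵀPA = [3.0196 -1.1242]
A−BK = [-0.0196 0.1242; 1.4902 -1.4379]
AᵀP(A−BK) = [5.0588 -2.0392; -2.0392 0.9150]
P' = Q + AᵀP(A−BK) = [13.0588 0.9608; 0.9608 3.1650]
tr(P') = 16.2239

3.0196 -1.1242


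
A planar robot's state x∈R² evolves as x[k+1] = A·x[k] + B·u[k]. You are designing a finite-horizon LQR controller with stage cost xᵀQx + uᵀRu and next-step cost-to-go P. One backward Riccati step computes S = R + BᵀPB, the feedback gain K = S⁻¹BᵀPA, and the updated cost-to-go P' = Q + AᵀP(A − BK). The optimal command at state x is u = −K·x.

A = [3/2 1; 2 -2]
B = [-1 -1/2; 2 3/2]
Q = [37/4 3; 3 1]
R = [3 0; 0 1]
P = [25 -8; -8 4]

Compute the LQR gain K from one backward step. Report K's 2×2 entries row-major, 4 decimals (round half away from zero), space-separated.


BᵀP = [-41.0000 16.0000; -24.5000 10.0000]
S = R + BᵀPB = [3 0; 0 1] + [73.0000 44.5000; 44.5000 27.2500] = [76.0000 44.5000; 44.5000 28.2500]
BᵀPA = [-29.5000 -73.0000; -16.7500 -44.5000]
K = S⁻¹·BᵀPA = [-0.5277 -0.4918; 0.2384 -0.8006]
A−BK = [1.0915 0.1079; 2.6979 0.1844]
AᵀP(A−BK) = [12.6747 1.5832; 1.5832 1.4753]
P' = Q + AᵀP(A−BK) = [21.9247 4.5832; 4.5832 2.4753]
tr(P') = 24.3999

-0.5277 -0.4918 0.2384 -0.8006


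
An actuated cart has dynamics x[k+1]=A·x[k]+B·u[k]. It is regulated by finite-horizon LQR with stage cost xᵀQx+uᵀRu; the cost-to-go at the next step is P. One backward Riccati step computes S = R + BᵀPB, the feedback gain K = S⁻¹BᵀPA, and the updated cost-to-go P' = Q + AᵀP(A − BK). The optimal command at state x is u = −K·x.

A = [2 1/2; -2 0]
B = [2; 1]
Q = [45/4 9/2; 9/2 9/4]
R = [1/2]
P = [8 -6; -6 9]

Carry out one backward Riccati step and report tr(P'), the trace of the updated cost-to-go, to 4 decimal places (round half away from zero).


91.4429

BᵀP = [10.0000 -3.0000]
S = R + BᵀPB = [1/2] + [17.0000] = [17.5000]
BᵀPA = [26.0000 5.0000]
K = S⁻¹·BᵀPA = [1.4857 0.2857]
A−BK = [-0.9714 -0.0714; -3.4857 -0.2857]
AᵀP(A−BK) = [77.3714 6.5714; 6.5714 0.5714]
P' = Q + AᵀP(A−BK) = [88.6214 11.0714; 11.0714 2.8214]
tr(P') = 91.4429


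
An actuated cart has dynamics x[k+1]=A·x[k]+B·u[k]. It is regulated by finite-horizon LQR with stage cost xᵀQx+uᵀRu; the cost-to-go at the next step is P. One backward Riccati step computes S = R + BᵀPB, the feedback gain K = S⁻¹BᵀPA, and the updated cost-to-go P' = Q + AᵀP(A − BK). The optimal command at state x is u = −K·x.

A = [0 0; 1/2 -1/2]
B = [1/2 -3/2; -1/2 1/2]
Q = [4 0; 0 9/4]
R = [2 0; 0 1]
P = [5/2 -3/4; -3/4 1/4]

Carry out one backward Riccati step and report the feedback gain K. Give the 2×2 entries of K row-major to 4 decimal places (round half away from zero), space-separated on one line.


BᵀP = [1.6250 -0.5000; -4.1250 1.2500]
S = R + BᵀPB = [2 0; 0 1] + [1.0625 -2.6875; -2.6875 6.8125] = [3.0625 -2.6875; -2.6875 7.8125]
BᵀPA = [-0.2500 0.2500; 0.6250 -0.6250]
K = S⁻¹·BᵀPA = [-0.0164 0.0164; 0.0744 -0.0744]
A−BK = [0.1197 -0.1197; 0.4546 -0.4546]
AᵀP(A−BK) = [0.0119 -0.0119; -0.0119 0.0119]
P' = Q + AᵀP(A−BK) = [4.0119 -0.0119; -0.0119 2.2619]
tr(P') = 6.2739

-0.0164 0.0164 0.0744 -0.0744


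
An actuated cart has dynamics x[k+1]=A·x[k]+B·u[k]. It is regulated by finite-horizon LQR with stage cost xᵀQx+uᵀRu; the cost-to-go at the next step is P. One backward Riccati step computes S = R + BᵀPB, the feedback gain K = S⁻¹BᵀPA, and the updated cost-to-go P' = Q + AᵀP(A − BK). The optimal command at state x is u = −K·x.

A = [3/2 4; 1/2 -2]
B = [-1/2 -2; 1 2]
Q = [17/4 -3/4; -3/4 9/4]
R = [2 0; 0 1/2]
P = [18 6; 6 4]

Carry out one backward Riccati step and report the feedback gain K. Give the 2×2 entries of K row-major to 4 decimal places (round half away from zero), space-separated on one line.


1.2008 1.1586 -1.1755 -2.4017

BᵀP = [-3.0000 1.0000; -24.0000 -4.0000]
S = R + BᵀPB = [2 0; 0 1/2] + [2.5000 8.0000; 8.0000 40.0000] = [4.5000 8.0000; 8.0000 40.5000]
BᵀPA = [-4.0000 -14.0000; -38.0000 -88.0000]
K = S⁻¹·BᵀPA = [1.2008 1.1586; -1.1755 -2.4017]
A−BK = [-0.2505 -0.2241; 1.6501 1.6448]
AᵀP(A−BK) = [10.6353 11.3700; 11.3700 12.8710]
P' = Q + AᵀP(A−BK) = [14.8853 10.6200; 10.6200 15.1210]
tr(P') = 30.0063


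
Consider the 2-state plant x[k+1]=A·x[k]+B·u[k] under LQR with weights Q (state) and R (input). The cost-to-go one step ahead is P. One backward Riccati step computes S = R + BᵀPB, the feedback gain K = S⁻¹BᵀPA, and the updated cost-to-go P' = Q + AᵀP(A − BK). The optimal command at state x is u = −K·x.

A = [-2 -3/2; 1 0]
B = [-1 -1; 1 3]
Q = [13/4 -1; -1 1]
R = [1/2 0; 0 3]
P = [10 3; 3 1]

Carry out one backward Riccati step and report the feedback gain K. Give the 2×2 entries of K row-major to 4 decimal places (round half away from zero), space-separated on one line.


BᵀP = [-7.0000 -2.0000; -1.0000 0.0000]
S = R + BᵀPB = [1/2 0; 0 3] + [5.0000 1.0000; 1.0000 1.0000] = [5.5000 1.0000; 1.0000 4.0000]
BᵀPA = [12.0000 10.5000; 2.0000 1.5000]
K = S⁻¹·BᵀPA = [2.1905 1.9286; -0.0476 -0.1071]
A−BK = [0.1429 0.3214; -1.0476 -1.6071]
AᵀP(A−BK) = [2.8095 2.5714; 2.5714 2.4107]
P' = Q + AᵀP(A−BK) = [6.0595 1.5714; 1.5714 3.4107]
tr(P') = 9.4702

2.1905 1.9286 -0.0476 -0.1071


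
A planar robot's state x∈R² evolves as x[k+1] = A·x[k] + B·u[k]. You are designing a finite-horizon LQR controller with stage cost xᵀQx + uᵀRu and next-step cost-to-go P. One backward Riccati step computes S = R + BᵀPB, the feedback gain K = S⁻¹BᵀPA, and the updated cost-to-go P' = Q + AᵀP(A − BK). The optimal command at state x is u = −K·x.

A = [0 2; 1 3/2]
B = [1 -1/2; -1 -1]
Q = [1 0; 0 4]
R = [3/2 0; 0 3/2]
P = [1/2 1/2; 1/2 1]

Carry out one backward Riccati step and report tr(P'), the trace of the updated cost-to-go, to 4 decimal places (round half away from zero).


9.0352

BᵀP = [0.0000 -0.5000; -0.7500 -1.2500]
S = R + BᵀPB = [3/2 0; 0 3/2] + [0.5000 0.5000; 0.5000 1.6250] = [2.0000 0.5000; 0.5000 3.1250]
BᵀPA = [-0.5000 -0.7500; -1.2500 -3.3750]
K = S⁻¹·BᵀPA = [-0.1563 -0.1094; -0.3750 -1.0625]
A−BK = [-0.0313 1.5781; 0.4688 0.3281]
AᵀP(A−BK) = [0.4531 1.1172; 1.1172 3.5820]
P' = Q + AᵀP(A−BK) = [1.4531 1.1172; 1.1172 7.5820]
tr(P') = 9.0352


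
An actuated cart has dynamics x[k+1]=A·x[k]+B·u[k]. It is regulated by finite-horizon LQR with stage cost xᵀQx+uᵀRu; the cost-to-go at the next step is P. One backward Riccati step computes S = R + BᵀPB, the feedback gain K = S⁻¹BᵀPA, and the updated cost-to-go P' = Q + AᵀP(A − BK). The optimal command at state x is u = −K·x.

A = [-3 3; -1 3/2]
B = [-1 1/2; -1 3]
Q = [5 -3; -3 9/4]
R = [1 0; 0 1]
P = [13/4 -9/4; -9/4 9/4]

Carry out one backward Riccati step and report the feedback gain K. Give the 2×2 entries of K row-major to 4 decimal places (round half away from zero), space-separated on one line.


BᵀP = [-1.0000 0.0000; -5.1250 5.6250]
S = R + BᵀPB = [1 0; 0 1] + [1.0000 -0.5000; -0.5000 14.3125] = [2.0000 -0.5000; -0.5000 15.3125]
BᵀPA = [3.0000 -3.0000; 9.7500 -6.9375]
K = S⁻¹·BᵀPA = [1.6728 -1.6265; 0.6914 -0.5062]
A−BK = [-1.6728 1.6265; -1.4012 1.3920]
AᵀP(A−BK) = [6.2407 -5.9352; -5.9352 5.6713]
P' = Q + AᵀP(A−BK) = [11.2407 -8.9352; -8.9352 7.9213]
tr(P') = 19.1620

1.6728 -1.6265 0.6914 -0.5062


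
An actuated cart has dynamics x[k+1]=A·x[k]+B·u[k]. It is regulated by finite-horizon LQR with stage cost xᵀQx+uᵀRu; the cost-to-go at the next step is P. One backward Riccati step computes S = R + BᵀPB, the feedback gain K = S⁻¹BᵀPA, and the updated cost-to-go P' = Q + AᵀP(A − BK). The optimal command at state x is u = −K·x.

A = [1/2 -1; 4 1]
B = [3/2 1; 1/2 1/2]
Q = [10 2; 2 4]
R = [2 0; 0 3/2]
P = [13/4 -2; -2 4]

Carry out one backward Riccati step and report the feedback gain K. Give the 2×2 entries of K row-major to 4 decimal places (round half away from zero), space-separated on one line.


-0.7193 -0.6667 0.9474 0.0000

BᵀP = [3.8750 -1.0000; 2.2500 0.0000]
S = R + BᵀPB = [2 0; 0 3/2] + [5.3125 3.3750; 3.3750 2.2500] = [7.3125 3.3750; 3.3750 3.7500]
BᵀPA = [-2.0625 -4.8750; 1.1250 -2.2500]
K = S⁻¹·BᵀPA = [-0.7193 -0.6667; 0.9474 0.0000]
A−BK = [0.6316 0.0000; 3.8860 1.3333]
AᵀP(A−BK) = [54.2632 20.0000; 20.0000 8.0000]
P' = Q + AᵀP(A−BK) = [64.2632 22.0000; 22.0000 12.0000]
tr(P') = 76.2632


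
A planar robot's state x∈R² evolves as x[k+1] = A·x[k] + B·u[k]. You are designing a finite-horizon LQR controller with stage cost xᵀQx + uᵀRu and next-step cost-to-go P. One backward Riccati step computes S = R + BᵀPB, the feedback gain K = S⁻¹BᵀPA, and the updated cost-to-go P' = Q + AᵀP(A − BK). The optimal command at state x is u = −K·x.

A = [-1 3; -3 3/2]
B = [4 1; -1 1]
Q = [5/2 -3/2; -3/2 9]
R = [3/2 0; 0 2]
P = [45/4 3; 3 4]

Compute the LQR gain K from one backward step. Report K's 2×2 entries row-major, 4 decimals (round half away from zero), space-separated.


BᵀP = [42.0000 8.0000; 14.2500 7.0000]
S = R + BᵀPB = [3/2 0; 0 2] + [160.0000 50.0000; 50.0000 21.2500] = [161.5000 50.0000; 50.0000 23.2500]
BᵀPA = [-66.0000 138.0000; -35.2500 53.2500]
K = S⁻¹·BᵀPA = [0.1817 0.4351; -1.9069 1.3546]
A−BK = [0.1801 -0.0950; -0.9114 0.5805]
AᵀP(A−BK) = [10.0247 -6.7829; -6.7829 5.0724]
P' = Q + AᵀP(A−BK) = [12.5247 -8.2829; -8.2829 14.0724]
tr(P') = 26.5971

0.1817 0.4351 -1.9069 1.3546


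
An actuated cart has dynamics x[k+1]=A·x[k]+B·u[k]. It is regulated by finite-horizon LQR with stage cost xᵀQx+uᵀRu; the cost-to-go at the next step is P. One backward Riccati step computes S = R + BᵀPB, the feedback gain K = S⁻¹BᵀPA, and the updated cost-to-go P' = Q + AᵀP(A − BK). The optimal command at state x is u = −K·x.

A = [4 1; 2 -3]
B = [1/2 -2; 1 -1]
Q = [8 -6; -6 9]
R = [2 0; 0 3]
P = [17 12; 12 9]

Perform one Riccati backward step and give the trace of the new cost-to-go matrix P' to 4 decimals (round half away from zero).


BᵀP = [20.5000 15.0000; -46.0000 -33.0000]
S = R + BᵀPB = [2 0; 0 3] + [25.2500 -56.0000; -56.0000 125.0000] = [27.2500 -56.0000; -56.0000 128.0000]
BᵀPA = [112.0000 -24.5000; -250.0000 53.0000]
K = S⁻¹·BᵀPA = [0.9545 -0.4773; -1.5355 0.2053]
A−BK = [0.4517 1.6491; -0.4901 -2.3175]
AᵀP(A−BK) = [9.2131 -1.2315; -1.2315 3.4283]
P' = Q + AᵀP(A−BK) = [17.2131 -7.2315; -7.2315 12.4283]
tr(P') = 29.6413

29.6413


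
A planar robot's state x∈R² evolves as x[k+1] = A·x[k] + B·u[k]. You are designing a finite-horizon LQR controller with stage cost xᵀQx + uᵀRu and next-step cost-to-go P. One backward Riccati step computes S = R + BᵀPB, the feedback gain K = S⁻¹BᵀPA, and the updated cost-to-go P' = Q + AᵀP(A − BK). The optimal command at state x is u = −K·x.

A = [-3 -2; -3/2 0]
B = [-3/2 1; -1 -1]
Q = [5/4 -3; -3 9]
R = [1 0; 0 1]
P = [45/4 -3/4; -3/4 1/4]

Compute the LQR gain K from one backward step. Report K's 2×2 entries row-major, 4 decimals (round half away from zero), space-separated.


1.4088 0.8467 -0.7536 -0.6861

BᵀP = [-16.1250 0.8750; 12.0000 -1.0000]
S = R + BᵀPB = [1 0; 0 1] + [23.3125 -17.0000; -17.0000 13.0000] = [24.3125 -17.0000; -17.0000 14.0000]
BᵀPA = [47.0625 32.2500; -34.5000 -24.0000]
K = S⁻¹·BᵀPA = [1.4088 0.8467; -0.7536 -0.6861]
A−BK = [-0.1332 -0.0438; -0.8449 0.1606]
AᵀP(A−BK) = [2.7619 1.7299; 1.7299 1.2263]
P' = Q + AᵀP(A−BK) = [4.0119 -1.2701; -1.2701 10.2263]
tr(P') = 14.2381


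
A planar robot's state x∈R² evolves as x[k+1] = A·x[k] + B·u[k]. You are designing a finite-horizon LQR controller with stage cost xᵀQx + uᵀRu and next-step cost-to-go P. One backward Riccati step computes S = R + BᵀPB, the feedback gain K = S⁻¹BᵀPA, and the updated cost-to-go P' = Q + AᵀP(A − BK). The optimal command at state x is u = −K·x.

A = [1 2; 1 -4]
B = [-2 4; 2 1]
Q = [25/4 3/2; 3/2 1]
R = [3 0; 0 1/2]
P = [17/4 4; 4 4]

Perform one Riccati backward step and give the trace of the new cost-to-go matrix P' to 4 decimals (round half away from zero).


BᵀP = [-0.5000 0.0000; 21.0000 20.0000]
S = R + BᵀPB = [3 0; 0 1/2] + [1.0000 -2.0000; -2.0000 104.0000] = [4.0000 -2.0000; -2.0000 104.5000]
BᵀPA = [-0.5000 -1.0000; 41.0000 -38.0000]
K = S⁻¹·BᵀPA = [0.0719 -0.4360; 0.3937 -0.3720]
A−BK = [-0.4312 2.6159; 0.4626 -2.7560]
AᵀP(A−BK) = [0.1434 -0.4668; -0.4668 2.4287]
P' = Q + AᵀP(A−BK) = [6.3934 1.0332; 1.0332 3.4287]
tr(P') = 9.8222

9.8222


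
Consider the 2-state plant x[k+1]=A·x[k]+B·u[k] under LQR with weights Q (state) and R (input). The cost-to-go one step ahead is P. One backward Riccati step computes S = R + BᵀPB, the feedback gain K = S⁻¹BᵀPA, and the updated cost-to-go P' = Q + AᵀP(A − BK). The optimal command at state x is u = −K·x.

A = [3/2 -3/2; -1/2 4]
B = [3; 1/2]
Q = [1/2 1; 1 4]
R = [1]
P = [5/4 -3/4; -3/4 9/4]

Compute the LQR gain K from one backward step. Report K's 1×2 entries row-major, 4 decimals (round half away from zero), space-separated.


0.5325 -0.9053

BᵀP = [3.3750 -1.1250]
S = R + BᵀPB = [1] + [9.5625] = [10.5625]
BᵀPA = [5.6250 -9.5625]
K = S⁻¹·BᵀPA = [0.5325 -0.9053]
A−BK = [-0.0976 1.2160; -0.7663 4.4527]
AᵀP(A−BK) = [1.5044 -7.2825; -7.2825 39.1553]
P' = Q + AᵀP(A−BK) = [2.0044 -6.2825; -6.2825 43.1553]
tr(P') = 45.1598


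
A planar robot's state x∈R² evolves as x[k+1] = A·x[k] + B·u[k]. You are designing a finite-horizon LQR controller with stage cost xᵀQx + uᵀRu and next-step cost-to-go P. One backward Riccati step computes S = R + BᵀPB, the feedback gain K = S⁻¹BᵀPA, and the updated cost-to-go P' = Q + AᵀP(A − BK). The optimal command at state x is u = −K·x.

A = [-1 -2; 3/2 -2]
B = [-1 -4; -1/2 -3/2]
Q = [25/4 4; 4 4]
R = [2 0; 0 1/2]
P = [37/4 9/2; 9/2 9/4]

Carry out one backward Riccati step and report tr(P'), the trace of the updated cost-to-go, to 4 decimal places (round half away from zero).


BᵀP = [-11.5000 -5.6250; -43.7500 -21.3750]
S = R + BᵀPB = [2 0; 0 1/2] + [14.3125 54.4375; 54.4375 207.0625] = [16.3125 54.4375; 54.4375 207.5625]
BᵀPA = [3.0625 34.2500; 11.6875 130.2500]
K = S⁻¹·BᵀPA = [-0.0014 0.0439; 0.0567 0.6160]
A−BK = [-0.7747 0.5079; 1.5843 -1.0540]
AᵀP(A−BK) = [0.1544 -0.0840; -0.0840 0.2614]
P' = Q + AᵀP(A−BK) = [6.4044 3.9160; 3.9160 4.2614]
tr(P') = 10.6658

10.6658


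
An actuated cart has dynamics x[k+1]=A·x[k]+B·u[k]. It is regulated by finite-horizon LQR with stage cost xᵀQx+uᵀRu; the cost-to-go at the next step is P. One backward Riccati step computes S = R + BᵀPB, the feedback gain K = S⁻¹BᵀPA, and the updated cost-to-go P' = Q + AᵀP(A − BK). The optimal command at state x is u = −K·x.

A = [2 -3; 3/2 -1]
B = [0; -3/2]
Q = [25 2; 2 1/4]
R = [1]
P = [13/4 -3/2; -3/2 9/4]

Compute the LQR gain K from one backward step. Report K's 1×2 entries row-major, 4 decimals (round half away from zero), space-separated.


-0.0928 -0.5567

BᵀP = [2.2500 -3.3750]
S = R + BᵀPB = [1] + [5.0625] = [6.0625]
BᵀPA = [-0.5625 -3.3750]
K = S⁻¹·BᵀPA = [-0.0928 -0.5567]
A−BK = [2.0000 -3.0000; 1.3608 -1.8351]
AᵀP(A−BK) = [9.0103 -13.4381; -13.4381 20.6211]
P' = Q + AᵀP(A−BK) = [34.0103 -11.4381; -11.4381 20.8711]
tr(P') = 54.8814


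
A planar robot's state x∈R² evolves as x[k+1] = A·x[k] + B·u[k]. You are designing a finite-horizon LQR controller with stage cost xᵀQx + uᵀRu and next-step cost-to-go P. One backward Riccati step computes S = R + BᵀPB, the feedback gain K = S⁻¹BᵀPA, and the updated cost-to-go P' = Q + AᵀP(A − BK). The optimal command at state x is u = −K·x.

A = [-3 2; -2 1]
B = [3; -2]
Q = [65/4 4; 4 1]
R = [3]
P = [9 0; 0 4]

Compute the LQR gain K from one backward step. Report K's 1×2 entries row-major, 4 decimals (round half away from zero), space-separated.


-0.6500 0.4600

BᵀP = [27.0000 -8.0000]
S = R + BᵀPB = [3] + [97.0000] = [100.0000]
BᵀPA = [-65.0000 46.0000]
K = S⁻¹·BᵀPA = [-0.6500 0.4600]
A−BK = [-1.0500 0.6200; -3.3000 1.9200]
AᵀP(A−BK) = [54.7500 -32.1000; -32.1000 18.8400]
P' = Q + AᵀP(A−BK) = [71.0000 -28.1000; -28.1000 19.8400]
tr(P') = 90.8400


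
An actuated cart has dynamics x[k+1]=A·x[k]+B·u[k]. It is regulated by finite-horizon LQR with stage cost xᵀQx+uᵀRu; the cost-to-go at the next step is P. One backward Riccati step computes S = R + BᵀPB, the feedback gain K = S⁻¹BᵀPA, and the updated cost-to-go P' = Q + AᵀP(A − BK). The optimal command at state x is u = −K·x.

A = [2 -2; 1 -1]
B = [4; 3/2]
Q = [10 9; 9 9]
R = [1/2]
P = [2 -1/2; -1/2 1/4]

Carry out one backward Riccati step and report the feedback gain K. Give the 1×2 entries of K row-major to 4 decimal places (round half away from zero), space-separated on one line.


BᵀP = [7.2500 -1.6250]
S = R + BᵀPB = [1/2] + [26.5625] = [27.0625]
BᵀPA = [12.8750 -12.8750]
K = S⁻¹·BᵀPA = [0.4758 -0.4758]
A−BK = [0.0970 -0.0970; 0.2864 -0.2864]
AᵀP(A−BK) = [0.1247 -0.1247; -0.1247 0.1247]
P' = Q + AᵀP(A−BK) = [10.1247 8.8753; 8.8753 9.1247]
tr(P') = 19.2494

0.4758 -0.4758


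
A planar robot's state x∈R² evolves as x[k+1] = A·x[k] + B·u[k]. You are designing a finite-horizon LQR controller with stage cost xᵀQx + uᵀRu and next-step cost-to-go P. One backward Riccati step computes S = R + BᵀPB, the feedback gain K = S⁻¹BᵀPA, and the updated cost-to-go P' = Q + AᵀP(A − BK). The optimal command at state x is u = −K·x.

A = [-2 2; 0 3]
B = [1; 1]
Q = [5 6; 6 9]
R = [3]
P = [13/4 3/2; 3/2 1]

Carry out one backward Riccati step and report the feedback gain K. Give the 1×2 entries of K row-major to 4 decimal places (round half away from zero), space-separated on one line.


-0.9268 1.6585

BᵀP = [4.7500 2.5000]
S = R + BᵀPB = [3] + [7.2500] = [10.2500]
BᵀPA = [-9.5000 17.0000]
K = S⁻¹·BᵀPA = [-0.9268 1.6585]
A−BK = [-1.0732 0.3415; 0.9268 1.3415]
AᵀP(A−BK) = [4.1951 -6.2439; -6.2439 11.8049]
P' = Q + AᵀP(A−BK) = [9.1951 -0.2439; -0.2439 20.8049]
tr(P') = 30.0000


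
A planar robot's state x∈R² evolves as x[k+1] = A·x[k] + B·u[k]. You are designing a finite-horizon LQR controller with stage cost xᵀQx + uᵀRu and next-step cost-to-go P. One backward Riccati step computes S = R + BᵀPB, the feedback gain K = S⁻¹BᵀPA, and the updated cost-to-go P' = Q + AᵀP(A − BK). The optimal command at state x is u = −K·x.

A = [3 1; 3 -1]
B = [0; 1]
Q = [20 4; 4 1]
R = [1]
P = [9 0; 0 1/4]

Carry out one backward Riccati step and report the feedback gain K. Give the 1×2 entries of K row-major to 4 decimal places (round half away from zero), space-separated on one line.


BᵀP = [0.0000 0.2500]
S = R + BᵀPB = [1] + [0.2500] = [1.2500]
BᵀPA = [0.7500 -0.2500]
K = S⁻¹·BᵀPA = [0.6000 -0.2000]
A−BK = [3.0000 1.0000; 2.4000 -0.8000]
AᵀP(A−BK) = [82.8000 26.4000; 26.4000 9.2000]
P' = Q + AᵀP(A−BK) = [102.8000 30.4000; 30.4000 10.2000]
tr(P') = 113.0000

0.6000 -0.2000


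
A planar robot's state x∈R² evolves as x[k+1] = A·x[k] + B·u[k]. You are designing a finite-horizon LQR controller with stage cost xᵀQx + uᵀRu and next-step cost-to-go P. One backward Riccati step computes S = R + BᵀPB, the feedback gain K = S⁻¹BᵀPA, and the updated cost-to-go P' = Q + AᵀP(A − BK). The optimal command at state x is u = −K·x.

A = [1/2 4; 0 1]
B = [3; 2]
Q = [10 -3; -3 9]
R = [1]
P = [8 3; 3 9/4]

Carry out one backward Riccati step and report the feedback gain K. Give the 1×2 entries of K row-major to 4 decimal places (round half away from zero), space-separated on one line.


BᵀP = [30.0000 13.5000]
S = R + BᵀPB = [1] + [117.0000] = [118.0000]
BᵀPA = [15.0000 133.5000]
K = S⁻¹·BᵀPA = [0.1271 1.1314]
A−BK = [0.1186 0.6059; -0.2542 -1.2627]
AᵀP(A−BK) = [0.0932 0.5297; 0.5297 3.2140]
P' = Q + AᵀP(A−BK) = [10.0932 -2.4703; -2.4703 12.2140]
tr(P') = 22.3072

0.1271 1.1314


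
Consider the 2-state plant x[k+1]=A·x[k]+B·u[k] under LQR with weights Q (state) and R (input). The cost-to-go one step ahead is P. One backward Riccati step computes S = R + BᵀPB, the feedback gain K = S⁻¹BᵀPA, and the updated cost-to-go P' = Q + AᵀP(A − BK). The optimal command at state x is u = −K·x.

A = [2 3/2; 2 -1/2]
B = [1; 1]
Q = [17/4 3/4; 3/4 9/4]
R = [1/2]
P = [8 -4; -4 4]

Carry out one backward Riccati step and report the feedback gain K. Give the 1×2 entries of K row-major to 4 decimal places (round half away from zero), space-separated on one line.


BᵀP = [4.0000 0.0000]
S = R + BᵀPB = [1/2] + [4.0000] = [4.5000]
BᵀPA = [8.0000 6.0000]
K = S⁻¹·BᵀPA = [1.7778 1.3333]
A−BK = [0.2222 0.1667; 0.2222 -1.8333]
AᵀP(A−BK) = [1.7778 1.3333; 1.3333 17.0000]
P' = Q + AᵀP(A−BK) = [6.0278 2.0833; 2.0833 19.2500]
tr(P') = 25.2778

1.7778 1.3333


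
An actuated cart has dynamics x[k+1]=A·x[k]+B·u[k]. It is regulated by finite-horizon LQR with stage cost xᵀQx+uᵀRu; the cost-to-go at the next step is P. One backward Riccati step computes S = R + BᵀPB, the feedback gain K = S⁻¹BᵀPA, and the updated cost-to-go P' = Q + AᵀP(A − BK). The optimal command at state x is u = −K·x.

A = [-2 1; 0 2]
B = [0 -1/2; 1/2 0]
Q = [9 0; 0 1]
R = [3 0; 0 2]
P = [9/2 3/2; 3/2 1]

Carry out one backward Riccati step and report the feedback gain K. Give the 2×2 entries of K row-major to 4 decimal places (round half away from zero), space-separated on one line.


BᵀP = [0.7500 0.5000; -2.2500 -0.7500]
S = R + BᵀPB = [3 0; 0 2] + [0.2500 -0.3750; -0.3750 1.1250] = [3.2500 -0.3750; -0.3750 3.1250]
BᵀPA = [-1.5000 1.7500; 4.5000 -3.7500]
K = S⁻¹·BᵀPA = [-0.2995 0.4056; 1.4041 -1.1513]
A−BK = [-1.2980 0.4243; 0.1498 1.7972]
AᵀP(A−BK) = [11.2324 -9.2106; -9.2106 9.4727]
P' = Q + AᵀP(A−BK) = [20.2324 -9.2106; -9.2106 10.4727]
tr(P') = 30.7051

-0.2995 0.4056 1.4041 -1.1513


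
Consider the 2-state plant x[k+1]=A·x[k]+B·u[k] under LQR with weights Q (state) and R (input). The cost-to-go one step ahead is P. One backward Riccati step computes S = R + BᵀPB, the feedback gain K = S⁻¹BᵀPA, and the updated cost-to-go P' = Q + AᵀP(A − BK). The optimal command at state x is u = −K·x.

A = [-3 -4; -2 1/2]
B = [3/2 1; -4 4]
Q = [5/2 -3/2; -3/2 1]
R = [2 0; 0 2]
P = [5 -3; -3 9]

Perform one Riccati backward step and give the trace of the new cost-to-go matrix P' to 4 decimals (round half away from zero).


BᵀP = [19.5000 -40.5000; -7.0000 33.0000]
S = R + BᵀPB = [2 0; 0 2] + [191.2500 -142.5000; -142.5000 125.0000] = [193.2500 -142.5000; -142.5000 127.0000]
BᵀPA = [22.5000 -98.2500; -45.0000 44.5000]
K = S⁻¹·BᵀPA = [-0.8391 -1.4485; -1.2959 -1.2749]
A−BK = [-0.4454 -0.5524; -0.1730 -0.1944]
AᵀP(A−BK) = [5.5659 6.7216; 6.7216 8.6684]
P' = Q + AᵀP(A−BK) = [8.0659 5.2216; 5.2216 9.6684]
tr(P') = 17.7343

17.7343


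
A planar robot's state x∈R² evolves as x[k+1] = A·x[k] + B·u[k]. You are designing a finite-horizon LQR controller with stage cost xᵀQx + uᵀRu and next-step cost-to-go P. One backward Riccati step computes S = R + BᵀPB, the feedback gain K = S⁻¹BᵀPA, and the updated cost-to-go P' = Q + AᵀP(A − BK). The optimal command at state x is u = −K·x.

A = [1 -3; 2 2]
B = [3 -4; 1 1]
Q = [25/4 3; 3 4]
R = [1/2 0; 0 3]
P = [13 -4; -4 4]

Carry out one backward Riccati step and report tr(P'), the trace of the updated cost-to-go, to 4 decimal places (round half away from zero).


BᵀP = [35.0000 -8.0000; -56.0000 20.0000]
S = R + BᵀPB = [1/2 0; 0 3] + [97.0000 -148.0000; -148.0000 244.0000] = [97.5000 -148.0000; -148.0000 247.0000]
BᵀPA = [19.0000 -121.0000; -16.0000 208.0000]
K = S⁻¹·BᵀPA = [1.0672 0.4118; 0.5747 1.0888]
A−BK = [0.0971 0.1200; 0.3580 0.4994]
AᵀP(A−BK) = [1.9176 2.5979; 2.5979 4.3468]
P' = Q + AᵀP(A−BK) = [8.1676 5.5979; 5.5979 8.3468]
tr(P') = 16.5144

16.5144


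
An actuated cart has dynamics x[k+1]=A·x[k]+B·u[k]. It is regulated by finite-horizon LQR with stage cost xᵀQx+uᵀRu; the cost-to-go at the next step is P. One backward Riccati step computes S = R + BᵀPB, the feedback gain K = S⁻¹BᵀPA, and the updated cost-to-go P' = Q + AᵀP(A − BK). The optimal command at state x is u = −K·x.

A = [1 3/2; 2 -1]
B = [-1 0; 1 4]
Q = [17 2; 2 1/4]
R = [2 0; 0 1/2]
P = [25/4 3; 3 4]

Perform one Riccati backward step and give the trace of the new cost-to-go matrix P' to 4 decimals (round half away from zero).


BᵀP = [-3.2500 1.0000; 12.0000 16.0000]
S = R + BᵀPB = [2 0; 0 1/2] + [4.2500 4.0000; 4.0000 64.0000] = [6.2500 4.0000; 4.0000 64.5000]
BᵀPA = [-1.2500 -5.8750; 44.0000 2.0000]
K = S⁻¹·BᵀPA = [-0.6629 -0.9995; 0.7233 0.0930]
A−BK = [0.3371 0.5005; -0.2302 -0.3725]
AᵀP(A−BK) = [1.5970 2.0339; 2.0339 3.0044]
P' = Q + AᵀP(A−BK) = [18.5970 4.0339; 4.0339 3.2544]
tr(P') = 21.8514

21.8514


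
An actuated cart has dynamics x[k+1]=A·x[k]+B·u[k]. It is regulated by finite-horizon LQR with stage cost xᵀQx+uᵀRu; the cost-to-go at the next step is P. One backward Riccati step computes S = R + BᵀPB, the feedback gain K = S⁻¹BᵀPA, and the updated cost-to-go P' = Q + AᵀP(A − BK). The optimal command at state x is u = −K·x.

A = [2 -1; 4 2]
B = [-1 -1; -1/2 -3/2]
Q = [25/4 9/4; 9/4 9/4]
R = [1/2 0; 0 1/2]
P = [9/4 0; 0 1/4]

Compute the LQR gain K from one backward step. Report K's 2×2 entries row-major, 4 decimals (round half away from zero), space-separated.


BᵀP = [-2.2500 -0.1250; -2.2500 -0.3750]
S = R + BᵀPB = [1/2 0; 0 1/2] + [2.3125 2.4375; 2.4375 2.8125] = [2.8125 2.4375; 2.4375 3.3125]
BᵀPA = [-5.0000 2.0000; -6.0000 1.5000]
K = S⁻¹·BᵀPA = [-0.5741 0.8796; -1.3889 -0.1944]
A−BK = [0.0370 -0.3148; 1.6296 2.1481]
AᵀP(A−BK) = [1.7963 0.7315; 0.7315 1.7824]
P' = Q + AᵀP(A−BK) = [8.0463 2.9815; 2.9815 4.0324]
tr(P') = 12.0787

-0.5741 0.8796 -1.3889 -0.1944


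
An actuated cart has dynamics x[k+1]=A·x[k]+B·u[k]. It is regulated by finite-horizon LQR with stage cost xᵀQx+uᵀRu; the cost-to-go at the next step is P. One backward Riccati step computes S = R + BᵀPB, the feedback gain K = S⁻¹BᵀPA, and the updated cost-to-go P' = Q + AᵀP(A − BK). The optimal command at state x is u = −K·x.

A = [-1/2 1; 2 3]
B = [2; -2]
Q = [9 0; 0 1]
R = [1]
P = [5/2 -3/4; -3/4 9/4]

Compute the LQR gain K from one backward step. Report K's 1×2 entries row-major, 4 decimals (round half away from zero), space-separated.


-0.5865 -0.4423

BᵀP = [6.5000 -6.0000]
S = R + BᵀPB = [1] + [25.0000] = [26.0000]
BᵀPA = [-15.2500 -11.5000]
K = S⁻¹·BᵀPA = [-0.5865 -0.4423]
A−BK = [0.6731 1.8846; 0.8269 2.1154]
AᵀP(A−BK) = [2.1803 5.1298; 5.1298 13.1635]
P' = Q + AᵀP(A−BK) = [11.1803 5.1298; 5.1298 14.1635]
tr(P') = 25.3438


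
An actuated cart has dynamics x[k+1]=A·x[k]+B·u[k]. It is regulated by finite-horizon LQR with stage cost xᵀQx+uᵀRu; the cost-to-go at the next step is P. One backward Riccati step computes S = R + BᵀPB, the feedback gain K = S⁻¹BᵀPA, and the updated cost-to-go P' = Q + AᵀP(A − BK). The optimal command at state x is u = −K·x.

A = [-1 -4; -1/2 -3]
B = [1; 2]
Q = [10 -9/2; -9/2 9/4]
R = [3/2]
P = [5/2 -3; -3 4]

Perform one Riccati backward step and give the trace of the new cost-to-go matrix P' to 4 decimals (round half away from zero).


16.5000

BᵀP = [-3.5000 5.0000]
S = R + BᵀPB = [3/2] + [6.5000] = [8.0000]
BᵀPA = [1.0000 -1.0000]
K = S⁻¹·BᵀPA = [0.1250 -0.1250]
A−BK = [-1.1250 -3.8750; -0.7500 -2.7500]
AᵀP(A−BK) = [0.3750 1.1250; 1.1250 3.8750]
P' = Q + AᵀP(A−BK) = [10.3750 -3.3750; -3.3750 6.1250]
tr(P') = 16.5000


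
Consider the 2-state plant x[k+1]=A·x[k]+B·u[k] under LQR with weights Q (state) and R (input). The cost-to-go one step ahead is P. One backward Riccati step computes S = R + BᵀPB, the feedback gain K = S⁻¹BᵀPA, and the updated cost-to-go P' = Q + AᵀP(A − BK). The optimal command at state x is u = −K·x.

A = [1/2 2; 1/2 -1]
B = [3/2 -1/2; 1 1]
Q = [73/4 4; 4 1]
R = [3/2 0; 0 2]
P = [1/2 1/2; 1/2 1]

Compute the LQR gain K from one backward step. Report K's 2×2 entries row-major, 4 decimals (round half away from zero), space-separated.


0.2769 0.1846 0.0718 -0.1744

BᵀP = [1.2500 1.7500; 0.2500 0.7500]
S = R + BᵀPB = [3/2 0; 0 2] + [3.6250 1.1250; 1.1250 0.6250] = [5.1250 1.1250; 1.1250 2.6250]
BᵀPA = [1.5000 0.7500; 0.5000 -0.2500]
K = S⁻¹·BᵀPA = [0.2769 0.1846; 0.0718 -0.1744]
A−BK = [0.1205 1.6359; 0.1513 -1.0103]
AᵀP(A−BK) = [0.1737 0.0603; 0.0603 0.8179]
P' = Q + AᵀP(A−BK) = [18.4237 4.0603; 4.0603 1.8179]
tr(P') = 20.2417


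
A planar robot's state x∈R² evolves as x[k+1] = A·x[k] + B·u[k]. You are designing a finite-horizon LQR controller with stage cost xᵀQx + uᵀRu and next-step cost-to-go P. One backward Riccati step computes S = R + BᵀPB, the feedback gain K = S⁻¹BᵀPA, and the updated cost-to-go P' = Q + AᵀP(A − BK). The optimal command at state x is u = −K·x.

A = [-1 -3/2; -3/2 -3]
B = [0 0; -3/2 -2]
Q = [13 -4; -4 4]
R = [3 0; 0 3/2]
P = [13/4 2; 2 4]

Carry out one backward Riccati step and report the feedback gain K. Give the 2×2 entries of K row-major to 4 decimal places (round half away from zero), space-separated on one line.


BᵀP = [-3.0000 -6.0000; -4.0000 -8.0000]
S = R + BᵀPB = [3 0; 0 3/2] + [9.0000 12.0000; 12.0000 16.0000] = [12.0000 12.0000; 12.0000 17.5000]
BᵀPA = [12.0000 22.5000; 16.0000 30.0000]
K = S⁻¹·BᵀPA = [0.2727 0.5114; 0.7273 1.3636]
A−BK = [-1.0000 -1.5000; 0.3636 0.4943]
AᵀP(A−BK) = [3.3409 5.4205; 5.4205 8.8977]
P' = Q + AᵀP(A−BK) = [16.3409 1.4205; 1.4205 12.8977]
tr(P') = 29.2386

0.2727 0.5114 0.7273 1.3636


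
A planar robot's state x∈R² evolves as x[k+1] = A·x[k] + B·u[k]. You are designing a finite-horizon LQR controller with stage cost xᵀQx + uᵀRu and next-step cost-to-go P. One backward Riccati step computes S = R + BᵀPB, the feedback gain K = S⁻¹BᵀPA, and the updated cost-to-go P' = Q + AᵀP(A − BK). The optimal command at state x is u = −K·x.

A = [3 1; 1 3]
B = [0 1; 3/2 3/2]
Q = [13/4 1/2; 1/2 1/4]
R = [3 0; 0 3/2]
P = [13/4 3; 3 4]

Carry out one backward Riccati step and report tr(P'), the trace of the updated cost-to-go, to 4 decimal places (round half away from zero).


BᵀP = [4.5000 6.0000; 7.7500 9.0000]
S = R + BᵀPB = [3 0; 0 3/2] + [9.0000 13.5000; 13.5000 21.2500] = [12.0000 13.5000; 13.5000 22.7500]
BᵀPA = [19.5000 22.5000; 32.2500 34.7500]
K = S⁻¹·BᵀPA = [0.0909 0.4711; 1.3636 1.2479]
A−BK = [1.6364 -0.2479; -1.1818 0.4215]
AᵀP(A−BK) = [5.5000 2.3182; 2.3182 3.2851]
P' = Q + AᵀP(A−BK) = [8.7500 2.8182; 2.8182 3.5351]
tr(P') = 12.2851

12.2851


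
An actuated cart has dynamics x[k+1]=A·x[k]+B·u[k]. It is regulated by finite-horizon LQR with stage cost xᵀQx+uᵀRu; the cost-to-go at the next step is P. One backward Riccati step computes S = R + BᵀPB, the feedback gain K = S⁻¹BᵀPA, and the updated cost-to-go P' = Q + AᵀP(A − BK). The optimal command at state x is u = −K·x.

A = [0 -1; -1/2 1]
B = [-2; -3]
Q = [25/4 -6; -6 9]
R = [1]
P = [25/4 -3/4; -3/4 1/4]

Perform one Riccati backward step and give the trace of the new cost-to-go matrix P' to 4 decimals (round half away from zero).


BᵀP = [-10.2500 0.7500]
S = R + BᵀPB = [1] + [18.2500] = [19.2500]
BᵀPA = [-0.3750 11.0000]
K = S⁻¹·BᵀPA = [-0.0195 0.5714]
A−BK = [-0.0390 0.1429; -0.5584 2.7143]
AᵀP(A−BK) = [0.0552 -0.2857; -0.2857 1.7143]
P' = Q + AᵀP(A−BK) = [6.3052 -6.2857; -6.2857 10.7143]
tr(P') = 17.0195

17.0195


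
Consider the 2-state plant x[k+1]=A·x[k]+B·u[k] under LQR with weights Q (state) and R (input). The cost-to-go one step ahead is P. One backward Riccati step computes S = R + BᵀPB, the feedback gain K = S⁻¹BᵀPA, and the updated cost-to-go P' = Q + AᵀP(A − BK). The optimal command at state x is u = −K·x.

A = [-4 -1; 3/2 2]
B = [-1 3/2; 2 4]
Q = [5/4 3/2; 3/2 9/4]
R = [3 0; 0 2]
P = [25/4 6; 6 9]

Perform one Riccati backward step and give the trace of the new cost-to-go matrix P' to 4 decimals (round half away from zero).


18.1790

BᵀP = [5.7500 12.0000; 33.3750 45.0000]
S = R + BᵀPB = [3 0; 0 2] + [18.2500 56.6250; 56.6250 230.0625] = [21.2500 56.6250; 56.6250 232.0625]
BᵀPA = [-5.0000 18.2500; -66.0000 56.6250]
K = S⁻¹·BᵀPA = [1.4939 0.5964; -0.6489 0.0985]
A−BK = [-1.5327 -0.5513; 1.1079 0.4133]
AᵀP(A−BK) = [12.8898 4.4818; 4.4818 1.7892]
P' = Q + AᵀP(A−BK) = [14.1398 5.9818; 5.9818 4.0392]
tr(P') = 18.1790


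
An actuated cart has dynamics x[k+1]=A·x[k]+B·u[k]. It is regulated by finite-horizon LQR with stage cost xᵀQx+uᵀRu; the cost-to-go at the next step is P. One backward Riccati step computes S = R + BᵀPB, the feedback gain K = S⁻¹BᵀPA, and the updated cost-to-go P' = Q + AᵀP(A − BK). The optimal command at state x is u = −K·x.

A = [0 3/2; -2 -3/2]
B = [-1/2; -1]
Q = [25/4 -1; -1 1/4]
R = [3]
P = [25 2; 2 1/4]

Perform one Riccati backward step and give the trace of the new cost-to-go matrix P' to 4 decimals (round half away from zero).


20.4198

BᵀP = [-14.5000 -1.2500]
S = R + BᵀPB = [3] + [8.5000] = [11.5000]
BᵀPA = [2.5000 -19.8750]
K = S⁻¹·BᵀPA = [0.2174 -1.7283]
A−BK = [0.1087 0.6359; -1.7826 -3.2283]
AᵀP(A−BK) = [0.4565 -0.9293; -0.9293 13.4633]
P' = Q + AᵀP(A−BK) = [6.7065 -1.9293; -1.9293 13.7133]
tr(P') = 20.4198


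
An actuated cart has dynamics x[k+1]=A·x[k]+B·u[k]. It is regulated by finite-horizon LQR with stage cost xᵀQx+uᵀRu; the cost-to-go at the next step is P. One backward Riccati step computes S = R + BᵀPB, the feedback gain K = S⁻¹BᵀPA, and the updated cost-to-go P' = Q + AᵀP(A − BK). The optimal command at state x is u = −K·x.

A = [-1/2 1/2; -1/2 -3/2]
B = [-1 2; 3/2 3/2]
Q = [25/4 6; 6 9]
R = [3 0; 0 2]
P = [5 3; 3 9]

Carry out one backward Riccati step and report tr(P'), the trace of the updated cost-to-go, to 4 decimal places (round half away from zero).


BᵀP = [-0.5000 10.5000; 14.5000 19.5000]
S = R + BᵀPB = [3 0; 0 2] + [16.2500 14.7500; 14.7500 58.2500] = [19.2500 14.7500; 14.7500 60.2500]
BᵀPA = [-5.0000 -16.0000; -17.0000 -22.0000]
K = S⁻¹·BᵀPA = [-0.0536 -0.6787; -0.2690 -0.1990]
A−BK = [-0.0155 0.2193; -0.0161 -0.1835]
AᵀP(A−BK) = [0.1584 0.2237; 0.2237 1.7631]
P' = Q + AᵀP(A−BK) = [6.4084 6.2237; 6.2237 10.7631]
tr(P') = 17.1715

17.1715


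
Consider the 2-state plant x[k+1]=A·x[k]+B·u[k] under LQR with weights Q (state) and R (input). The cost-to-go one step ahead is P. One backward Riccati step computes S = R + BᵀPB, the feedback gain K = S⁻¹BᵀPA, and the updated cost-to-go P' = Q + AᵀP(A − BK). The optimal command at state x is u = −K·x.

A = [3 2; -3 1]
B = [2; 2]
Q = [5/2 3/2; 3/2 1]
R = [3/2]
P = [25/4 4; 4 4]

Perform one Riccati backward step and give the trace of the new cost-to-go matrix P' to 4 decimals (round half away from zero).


22.6930

BᵀP = [20.5000 16.0000]
S = R + BᵀPB = [3/2] + [73.0000] = [74.5000]
BᵀPA = [13.5000 57.0000]
K = S⁻¹·BᵀPA = [0.1812 0.7651]
A−BK = [2.6376 0.4698; -3.3624 -0.5302]
AᵀP(A−BK) = [17.8037 3.1711; 3.1711 1.3893]
P' = Q + AᵀP(A−BK) = [20.3037 4.6711; 4.6711 2.3893]
tr(P') = 22.6930


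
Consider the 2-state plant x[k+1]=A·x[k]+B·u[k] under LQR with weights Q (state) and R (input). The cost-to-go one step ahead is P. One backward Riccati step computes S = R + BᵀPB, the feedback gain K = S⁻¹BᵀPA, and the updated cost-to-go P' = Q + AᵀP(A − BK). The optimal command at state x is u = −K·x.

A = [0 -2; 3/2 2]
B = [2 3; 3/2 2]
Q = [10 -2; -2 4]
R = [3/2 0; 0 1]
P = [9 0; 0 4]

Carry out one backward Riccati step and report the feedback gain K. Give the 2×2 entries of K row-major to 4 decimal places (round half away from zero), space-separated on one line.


0.4478 0.7761 -0.1791 -0.9104

BᵀP = [18.0000 6.0000; 27.0000 8.0000]
S = R + BᵀPB = [3/2 0; 0 1] + [45.0000 66.0000; 66.0000 97.0000] = [46.5000 66.0000; 66.0000 98.0000]
BᵀPA = [9.0000 -24.0000; 12.0000 -38.0000]
K = S⁻¹·BᵀPA = [0.4478 0.7761; -0.1791 -0.9104]
A−BK = [-0.3582 -0.8209; 1.1866 2.6567]
AᵀP(A−BK) = [7.1194 15.9403; 15.9403 36.0299]
P' = Q + AᵀP(A−BK) = [17.1194 13.9403; 13.9403 40.0299]
tr(P') = 57.1493
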